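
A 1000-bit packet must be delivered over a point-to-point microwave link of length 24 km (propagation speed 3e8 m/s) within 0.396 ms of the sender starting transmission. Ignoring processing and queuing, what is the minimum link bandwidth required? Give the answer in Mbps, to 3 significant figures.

3.16 Mbps

Propagation delay = 24000 / 300000000 = 0.08 ms.
Transmission budget = 0.396 − 0.08 = 0.316 ms.
R ≥ L / t_tx = 1000 bits / 0.000316 s = 3.16 Mbps.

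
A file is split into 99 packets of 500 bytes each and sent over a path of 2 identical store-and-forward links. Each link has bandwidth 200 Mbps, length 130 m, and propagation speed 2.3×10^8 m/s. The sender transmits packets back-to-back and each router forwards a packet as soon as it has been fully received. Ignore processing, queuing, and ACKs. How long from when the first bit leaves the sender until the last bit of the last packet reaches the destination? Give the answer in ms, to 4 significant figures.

Per-hop transmission t_tx = L/R = 4000/200000000 = 0.02 ms.
Per-hop propagation t_prop = 130/2.3e+08 = 0.000565217 ms.
Pipeline fill: first packet needs 2·t_tx to clear all hops; remaining 98 packets each add one t_tx.
Total = (2+99-1)·t_tx + 2·t_prop = 100·0.02 + 2·0.000565217 = 2.001 ms.

2.001 ms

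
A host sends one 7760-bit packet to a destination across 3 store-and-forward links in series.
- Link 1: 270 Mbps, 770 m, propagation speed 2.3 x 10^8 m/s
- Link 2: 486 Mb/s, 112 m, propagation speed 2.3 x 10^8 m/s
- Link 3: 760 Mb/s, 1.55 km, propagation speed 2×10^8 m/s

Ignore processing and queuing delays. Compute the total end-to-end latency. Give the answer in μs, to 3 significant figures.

66.5 μs

Transmission delays (L/R per hop): 28.7407, 15.9671, 10.2105 μs; sum = 54.9183 μs.
Propagation delays (d/s per hop): 3.34783, 0.486957, 7.75 μs; sum = 11.5848 μs.
End-to-end = 66.5 μs.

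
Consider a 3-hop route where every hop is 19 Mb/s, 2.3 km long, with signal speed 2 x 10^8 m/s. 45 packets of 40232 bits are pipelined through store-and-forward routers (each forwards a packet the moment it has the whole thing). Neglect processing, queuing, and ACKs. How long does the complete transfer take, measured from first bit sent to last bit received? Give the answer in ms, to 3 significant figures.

99.6 ms

Per-hop transmission t_tx = L/R = 40232/19000000 = 2.11747 ms.
Per-hop propagation t_prop = 2300/200000000 = 0.0115 ms.
Pipeline fill: first packet needs 3·t_tx to clear all hops; remaining 44 packets each add one t_tx.
Total = (3+45-1)·t_tx + 3·t_prop = 47·2.11747 + 3·0.0115 = 99.6 ms.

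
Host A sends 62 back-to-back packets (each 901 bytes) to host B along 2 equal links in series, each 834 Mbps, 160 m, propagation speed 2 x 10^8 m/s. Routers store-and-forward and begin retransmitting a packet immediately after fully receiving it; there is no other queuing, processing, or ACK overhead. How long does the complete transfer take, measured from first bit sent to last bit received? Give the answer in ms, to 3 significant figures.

Per-hop transmission t_tx = L/R = 7208/834000000 = 0.00864269 ms.
Per-hop propagation t_prop = 160/200000000 = 0.0008 ms.
Pipeline fill: first packet needs 2·t_tx to clear all hops; remaining 61 packets each add one t_tx.
Total = (2+62-1)·t_tx + 2·t_prop = 63·0.00864269 + 2·0.0008 = 0.546 ms.

0.546 ms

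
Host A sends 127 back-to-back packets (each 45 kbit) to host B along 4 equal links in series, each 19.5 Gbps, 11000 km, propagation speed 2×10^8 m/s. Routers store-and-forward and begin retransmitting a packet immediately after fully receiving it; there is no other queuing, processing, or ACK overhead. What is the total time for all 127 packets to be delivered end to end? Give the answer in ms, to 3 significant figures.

220 ms

Per-hop transmission t_tx = L/R = 45000/19500000000 = 0.00230769 ms.
Per-hop propagation t_prop = 11000000/200000000 = 55 ms.
Pipeline fill: first packet needs 4·t_tx to clear all hops; remaining 126 packets each add one t_tx.
Total = (4+127-1)·t_tx + 4·t_prop = 130·0.00230769 + 4·55 = 220 ms.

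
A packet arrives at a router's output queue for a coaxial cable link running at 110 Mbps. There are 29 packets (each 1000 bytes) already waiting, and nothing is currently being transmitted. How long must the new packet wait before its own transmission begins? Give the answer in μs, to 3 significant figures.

2110 μs

Each queued packet: L/R = 8000/110000000 = 72.7273 μs.
29 queued → 2109.09 μs.
Queuing delay = 2110 μs.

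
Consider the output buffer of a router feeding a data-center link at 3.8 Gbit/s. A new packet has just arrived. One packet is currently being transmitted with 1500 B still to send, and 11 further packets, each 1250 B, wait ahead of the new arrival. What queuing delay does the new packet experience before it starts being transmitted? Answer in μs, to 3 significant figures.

Each queued packet: L/R = 10000/3800000000 = 2.63158 μs.
11 queued → 28.9474 μs.
Plus remaining 12000 bits of current packet: 3.15789 μs.
Queuing delay = 32.1 μs.

32.1 μs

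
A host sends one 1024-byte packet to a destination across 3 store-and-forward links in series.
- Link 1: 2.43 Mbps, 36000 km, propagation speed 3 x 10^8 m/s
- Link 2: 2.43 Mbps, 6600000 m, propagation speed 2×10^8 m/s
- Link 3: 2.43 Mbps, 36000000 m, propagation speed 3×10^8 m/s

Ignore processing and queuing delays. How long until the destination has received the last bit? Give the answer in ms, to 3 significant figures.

L = 1024 × 8 = 8192 bits.
Transmission delay per hop = L/R = 8192/2430000 = 3.37119 ms; 3 hops → 10.1136 ms.
Propagation delays (d/s per hop): 120, 33, 120 ms; sum = 273 ms.
End-to-end = 283 ms.

283 ms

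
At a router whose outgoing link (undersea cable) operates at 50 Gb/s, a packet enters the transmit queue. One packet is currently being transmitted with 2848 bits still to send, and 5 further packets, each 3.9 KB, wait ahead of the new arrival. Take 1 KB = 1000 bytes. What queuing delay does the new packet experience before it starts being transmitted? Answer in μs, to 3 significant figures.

Each queued packet: L/R = 31200/50000000000 = 0.624 μs.
5 queued → 3.12 μs.
Plus remaining 2848 bits of current packet: 0.05696 μs.
Queuing delay = 3.18 μs.

3.18 μs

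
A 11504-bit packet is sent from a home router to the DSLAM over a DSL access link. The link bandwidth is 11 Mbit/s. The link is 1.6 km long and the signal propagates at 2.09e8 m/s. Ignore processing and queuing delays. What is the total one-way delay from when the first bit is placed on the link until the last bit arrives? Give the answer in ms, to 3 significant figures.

Transmission delay = L/R = 11504 / 11000000 = 1.04582 ms.
Propagation delay = d/s = 1600 m / 209000000 m/s = 0.0076555 ms.
Total = 1.05 ms.

1.05 ms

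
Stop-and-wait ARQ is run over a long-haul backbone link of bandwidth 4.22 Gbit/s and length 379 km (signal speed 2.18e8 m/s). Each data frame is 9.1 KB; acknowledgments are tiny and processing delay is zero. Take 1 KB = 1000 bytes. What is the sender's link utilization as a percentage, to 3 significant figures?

t_tx = L/R = 72800/4.22e+09 = 1.72512e-05 s.
t_prop = 379000/2.18e+08 = 0.00173853 s; RTT = 0.00347706 s.
Cycle = t_tx + RTT = 0.00349432 s.
Utilization = t_tx / cycle = 1.72512e-05/0.00349432 = 0.494 %.

0.494 %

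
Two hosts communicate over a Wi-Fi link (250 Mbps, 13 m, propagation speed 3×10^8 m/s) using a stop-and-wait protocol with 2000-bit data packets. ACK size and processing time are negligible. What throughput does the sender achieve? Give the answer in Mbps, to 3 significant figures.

t_tx = L/R = 2000/250000000 = 8e-06 s.
t_prop = 13/300000000 = 4.33333e-08 s; RTT = 8.66667e-08 s.
Cycle = t_tx + RTT = 8.08667e-06 s.
Throughput = L / cycle = 2000 / 8.08667e-06 = 247 Mbps.

247 Mbps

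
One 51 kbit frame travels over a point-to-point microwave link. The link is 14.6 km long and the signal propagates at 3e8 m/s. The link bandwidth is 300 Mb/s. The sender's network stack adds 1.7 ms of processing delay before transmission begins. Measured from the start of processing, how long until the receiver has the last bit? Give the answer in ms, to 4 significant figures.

L = 51000 bits.
Transmission delay = L/R = 51000 / 300000000 = 0.17 ms.
Propagation delay = d/s = 14600 m / 300000000 m/s = 0.0486667 ms.
Plus processing delay 1.7 ms = 1.7 ms.
Total = 1.919 ms.

1.919 ms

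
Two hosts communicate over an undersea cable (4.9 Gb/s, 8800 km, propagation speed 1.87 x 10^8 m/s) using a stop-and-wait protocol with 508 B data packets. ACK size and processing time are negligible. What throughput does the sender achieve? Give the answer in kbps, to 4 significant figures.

43.18 kbps

t_tx = L/R = 4064/4900000000 = 8.29388e-07 s.
t_prop = 8800000/187000000 = 0.0470588 s; RTT = 0.0941176 s.
Cycle = t_tx + RTT = 0.0941185 s.
Throughput = L / cycle = 4064 / 0.0941185 = 43.18 kbps.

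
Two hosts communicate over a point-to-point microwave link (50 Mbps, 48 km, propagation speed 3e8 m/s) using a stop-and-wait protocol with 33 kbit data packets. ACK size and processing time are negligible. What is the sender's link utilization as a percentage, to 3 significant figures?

t_tx = L/R = 33000/50000000 = 0.00066 s.
t_prop = 48000/300000000 = 0.00016 s; RTT = 0.00032 s.
Cycle = t_tx + RTT = 0.00098 s.
Utilization = t_tx / cycle = 0.00066/0.00098 = 67.3 %.

67.3 %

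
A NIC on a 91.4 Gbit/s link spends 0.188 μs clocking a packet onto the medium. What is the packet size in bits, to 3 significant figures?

17200 bits

L = R × t_tx = 91400000000 b/s × 1.88e-07 s = 17183.2 bits.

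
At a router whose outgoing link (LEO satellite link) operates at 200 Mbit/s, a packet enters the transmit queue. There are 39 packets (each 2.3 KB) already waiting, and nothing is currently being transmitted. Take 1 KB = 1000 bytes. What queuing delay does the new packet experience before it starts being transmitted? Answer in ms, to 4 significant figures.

Each queued packet: L/R = 18400/200000000 = 0.092 ms.
39 queued → 3.588 ms.
Queuing delay = 3.588 ms.

3.588 ms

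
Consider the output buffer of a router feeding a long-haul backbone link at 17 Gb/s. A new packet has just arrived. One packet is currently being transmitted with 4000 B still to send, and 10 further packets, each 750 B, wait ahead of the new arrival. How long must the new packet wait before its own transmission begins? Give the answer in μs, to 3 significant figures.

Each queued packet: L/R = 6000/17000000000 = 0.352941 μs.
10 queued → 3.52941 μs.
Plus remaining 32000 bits of current packet: 1.88235 μs.
Queuing delay = 5.41 μs.

5.41 μs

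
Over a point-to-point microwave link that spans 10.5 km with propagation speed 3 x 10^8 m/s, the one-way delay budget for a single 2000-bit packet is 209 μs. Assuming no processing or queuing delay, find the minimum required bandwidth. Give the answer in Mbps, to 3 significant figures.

Propagation delay = 10500 / 300000000 = 35 μs.
Transmission budget = 209 − 35 = 174 μs.
R ≥ L / t_tx = 2000 bits / 0.000174 s = 11.5 Mbps.

11.5 Mbps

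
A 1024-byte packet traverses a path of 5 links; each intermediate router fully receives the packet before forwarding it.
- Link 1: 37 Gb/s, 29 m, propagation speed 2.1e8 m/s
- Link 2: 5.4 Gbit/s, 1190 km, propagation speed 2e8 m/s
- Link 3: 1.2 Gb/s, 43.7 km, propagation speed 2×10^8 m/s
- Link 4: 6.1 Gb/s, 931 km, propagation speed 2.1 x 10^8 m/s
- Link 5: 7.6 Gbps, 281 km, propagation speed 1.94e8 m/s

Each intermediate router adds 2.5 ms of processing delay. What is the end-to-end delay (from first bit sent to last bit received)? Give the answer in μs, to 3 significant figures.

L = 1024 × 8 = 8192 bits.
Transmission delays (L/R per hop): 0.221405, 1.51704, 6.82667, 1.34295, 1.07789 μs; sum = 10.986 μs.
Propagation delays (d/s per hop): 0.138095, 5950, 218.5, 4433.33, 1448.45 μs; sum = 12050.4 μs.
Processing at 4 router(s): 4 × 2.5 ms = 10000 μs.
End-to-end = 22100 μs.

22100 μs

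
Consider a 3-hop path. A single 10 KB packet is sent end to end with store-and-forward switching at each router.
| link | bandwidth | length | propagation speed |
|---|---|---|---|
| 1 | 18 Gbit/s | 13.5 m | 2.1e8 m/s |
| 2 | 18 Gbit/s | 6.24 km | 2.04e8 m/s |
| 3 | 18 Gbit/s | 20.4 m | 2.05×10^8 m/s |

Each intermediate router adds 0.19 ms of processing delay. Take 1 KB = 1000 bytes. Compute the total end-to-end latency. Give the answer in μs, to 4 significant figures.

424.1 μs

L = 80000 bits.
Transmission delay per hop = L/R = 80000/18000000000 = 4.44444 μs; 3 hops → 13.3333 μs.
Propagation delays (d/s per hop): 0.0642857, 30.5882, 0.0995122 μs; sum = 30.752 μs.
Processing at 2 router(s): 2 × 0.19 ms = 380 μs.
End-to-end = 424.1 μs.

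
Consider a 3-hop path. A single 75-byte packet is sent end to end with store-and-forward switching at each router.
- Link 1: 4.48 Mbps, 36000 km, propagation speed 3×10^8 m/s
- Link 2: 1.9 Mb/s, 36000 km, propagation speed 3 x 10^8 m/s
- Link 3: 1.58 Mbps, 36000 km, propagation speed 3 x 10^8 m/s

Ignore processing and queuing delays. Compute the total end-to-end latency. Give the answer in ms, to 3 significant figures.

361 ms

L = 75 × 8 = 600 bits.
Transmission delays (L/R per hop): 0.133929, 0.315789, 0.379747 ms; sum = 0.829465 ms.
Propagation delays (d/s per hop): 120, 120, 120 ms; sum = 360 ms.
End-to-end = 361 ms.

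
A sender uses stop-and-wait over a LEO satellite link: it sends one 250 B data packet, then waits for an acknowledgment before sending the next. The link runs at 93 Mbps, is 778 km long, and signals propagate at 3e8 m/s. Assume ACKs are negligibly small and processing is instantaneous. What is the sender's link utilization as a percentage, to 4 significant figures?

0.4129 %

t_tx = L/R = 2000/93000000 = 2.15054e-05 s.
t_prop = 778000/300000000 = 0.00259333 s; RTT = 0.00518667 s.
Cycle = t_tx + RTT = 0.00520817 s.
Utilization = t_tx / cycle = 2.15054e-05/0.00520817 = 0.4129 %.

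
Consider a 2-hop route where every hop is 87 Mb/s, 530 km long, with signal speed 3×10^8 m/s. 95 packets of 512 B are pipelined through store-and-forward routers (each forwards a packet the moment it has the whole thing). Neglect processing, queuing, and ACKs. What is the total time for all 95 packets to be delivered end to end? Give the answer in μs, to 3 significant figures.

Per-hop transmission t_tx = L/R = 4096/87000000 = 47.0805 μs.
Per-hop propagation t_prop = 530000/300000000 = 1766.67 μs.
Pipeline fill: first packet needs 2·t_tx to clear all hops; remaining 94 packets each add one t_tx.
Total = (2+95-1)·t_tx + 2·t_prop = 96·47.0805 + 2·1766.67 = 8050 μs.

8050 μs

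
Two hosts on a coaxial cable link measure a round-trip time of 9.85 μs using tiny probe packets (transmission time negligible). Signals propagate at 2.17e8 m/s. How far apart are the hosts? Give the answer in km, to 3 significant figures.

1.07 km

One-way propagation = RTT/2 = 4.925 μs.
d = s × t = 217000000 × 4.925e-06 = 1.07 km.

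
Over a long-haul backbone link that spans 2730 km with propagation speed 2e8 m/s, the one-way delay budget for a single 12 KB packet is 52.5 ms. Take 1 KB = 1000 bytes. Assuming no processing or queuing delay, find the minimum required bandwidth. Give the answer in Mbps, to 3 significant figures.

L = 96000 bits.
Propagation delay = 2730000 / 200000000 = 13.65 ms.
Transmission budget = 52.5 − 13.65 = 38.85 ms.
R ≥ L / t_tx = 96000 bits / 0.03885 s = 2.47 Mbps.

2.47 Mbps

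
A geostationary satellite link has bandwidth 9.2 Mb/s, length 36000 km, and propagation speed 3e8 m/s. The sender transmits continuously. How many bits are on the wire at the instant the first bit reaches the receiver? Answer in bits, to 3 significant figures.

Propagation delay = 36000000 / 300000000 = 0.12 s.
BDP = R × t_prop = 9200000 × 0.12 = 1104000 bits.

1100000 bits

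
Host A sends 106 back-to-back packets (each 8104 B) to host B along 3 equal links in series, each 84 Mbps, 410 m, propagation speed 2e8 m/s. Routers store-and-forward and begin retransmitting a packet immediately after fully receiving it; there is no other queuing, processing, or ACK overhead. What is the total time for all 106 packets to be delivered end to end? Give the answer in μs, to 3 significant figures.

83400 μs

Per-hop transmission t_tx = L/R = 64832/84000000 = 771.81 μs.
Per-hop propagation t_prop = 410/200000000 = 2.05 μs.
Pipeline fill: first packet needs 3·t_tx to clear all hops; remaining 105 packets each add one t_tx.
Total = (3+106-1)·t_tx + 3·t_prop = 108·771.81 + 3·2.05 = 83400 μs.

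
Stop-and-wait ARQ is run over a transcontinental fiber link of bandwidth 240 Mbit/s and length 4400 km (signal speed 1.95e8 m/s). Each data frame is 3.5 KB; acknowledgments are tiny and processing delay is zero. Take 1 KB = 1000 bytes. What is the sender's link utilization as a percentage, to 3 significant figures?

t_tx = L/R = 28000/240000000 = 0.000116667 s.
t_prop = 4400000/195000000 = 0.0225641 s; RTT = 0.0451282 s.
Cycle = t_tx + RTT = 0.0452449 s.
Utilization = t_tx / cycle = 0.000116667/0.0452449 = 0.258 %.

0.258 %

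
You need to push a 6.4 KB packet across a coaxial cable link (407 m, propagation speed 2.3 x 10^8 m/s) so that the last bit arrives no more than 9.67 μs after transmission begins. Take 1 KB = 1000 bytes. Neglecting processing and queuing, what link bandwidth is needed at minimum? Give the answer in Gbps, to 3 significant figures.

6.48 Gbps

L = 51200 bits.
Propagation delay = 407 / 2.3e+08 = 1.76957 μs.
Transmission budget = 9.67 − 1.76957 = 7.90043 μs.
R ≥ L / t_tx = 51200 bits / 7.90043e-06 s = 6.48 Gbps.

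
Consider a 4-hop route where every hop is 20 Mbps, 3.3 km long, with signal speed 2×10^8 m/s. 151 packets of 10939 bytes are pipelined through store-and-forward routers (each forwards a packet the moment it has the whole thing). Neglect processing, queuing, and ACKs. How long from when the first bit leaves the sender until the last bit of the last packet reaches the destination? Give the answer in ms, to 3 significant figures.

674 ms

Per-hop transmission t_tx = L/R = 87512/20000000 = 4.3756 ms.
Per-hop propagation t_prop = 3300/200000000 = 0.0165 ms.
Pipeline fill: first packet needs 4·t_tx to clear all hops; remaining 150 packets each add one t_tx.
Total = (4+151-1)·t_tx + 4·t_prop = 154·4.3756 + 4·0.0165 = 674 ms.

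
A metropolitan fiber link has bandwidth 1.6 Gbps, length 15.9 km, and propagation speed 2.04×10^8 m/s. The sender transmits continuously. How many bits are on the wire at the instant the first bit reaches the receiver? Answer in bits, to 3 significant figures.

125000 bits

Propagation delay = 15900 / 204000000 = 7.79412e-05 s.
BDP = R × t_prop = 1600000000 × 7.79412e-05 = 124706 bits.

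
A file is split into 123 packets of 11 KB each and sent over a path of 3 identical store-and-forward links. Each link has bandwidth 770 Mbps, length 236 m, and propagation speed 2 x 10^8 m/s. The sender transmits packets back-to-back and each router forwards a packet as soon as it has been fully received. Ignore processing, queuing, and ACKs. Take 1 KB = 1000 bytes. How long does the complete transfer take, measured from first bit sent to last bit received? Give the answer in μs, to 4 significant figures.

Per-hop transmission t_tx = L/R = 88000/770000000 = 114.286 μs.
Per-hop propagation t_prop = 236/200000000 = 1.18 μs.
Pipeline fill: first packet needs 3·t_tx to clear all hops; remaining 122 packets each add one t_tx.
Total = (3+123-1)·t_tx + 3·t_prop = 125·114.286 + 3·1.18 = 14290 μs.

14290 μs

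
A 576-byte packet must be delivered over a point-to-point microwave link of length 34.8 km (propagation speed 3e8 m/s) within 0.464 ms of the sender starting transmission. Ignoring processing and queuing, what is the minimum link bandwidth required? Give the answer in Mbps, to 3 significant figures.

L = 4608 bits.
Propagation delay = 34800 / 300000000 = 0.116 ms.
Transmission budget = 0.464 − 0.116 = 0.348 ms.
R ≥ L / t_tx = 4608 bits / 0.000348 s = 13.2 Mbps.

13.2 Mbps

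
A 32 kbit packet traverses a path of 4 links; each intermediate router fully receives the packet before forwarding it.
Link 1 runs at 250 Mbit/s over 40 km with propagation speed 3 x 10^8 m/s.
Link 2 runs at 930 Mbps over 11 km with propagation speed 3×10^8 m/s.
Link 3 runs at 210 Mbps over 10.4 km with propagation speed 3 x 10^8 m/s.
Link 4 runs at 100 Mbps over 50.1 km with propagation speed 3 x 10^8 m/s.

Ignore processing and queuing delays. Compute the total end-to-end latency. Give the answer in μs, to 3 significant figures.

L = 32000 bits.
Transmission delays (L/R per hop): 128, 34.4086, 152.381, 320 μs; sum = 634.79 μs.
Propagation delays (d/s per hop): 133.333, 36.6667, 34.6667, 167 μs; sum = 371.667 μs.
End-to-end = 1010 μs.

1010 μs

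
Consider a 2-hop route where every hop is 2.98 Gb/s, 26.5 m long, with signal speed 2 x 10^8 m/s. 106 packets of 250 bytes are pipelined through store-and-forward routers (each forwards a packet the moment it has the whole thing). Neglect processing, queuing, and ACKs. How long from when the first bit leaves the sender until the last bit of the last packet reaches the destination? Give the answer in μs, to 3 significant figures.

Per-hop transmission t_tx = L/R = 2000/2980000000 = 0.671141 μs.
Per-hop propagation t_prop = 26.5/200000000 = 0.1325 μs.
Pipeline fill: first packet needs 2·t_tx to clear all hops; remaining 105 packets each add one t_tx.
Total = (2+106-1)·t_tx + 2·t_prop = 107·0.671141 + 2·0.1325 = 72.1 μs.

72.1 μs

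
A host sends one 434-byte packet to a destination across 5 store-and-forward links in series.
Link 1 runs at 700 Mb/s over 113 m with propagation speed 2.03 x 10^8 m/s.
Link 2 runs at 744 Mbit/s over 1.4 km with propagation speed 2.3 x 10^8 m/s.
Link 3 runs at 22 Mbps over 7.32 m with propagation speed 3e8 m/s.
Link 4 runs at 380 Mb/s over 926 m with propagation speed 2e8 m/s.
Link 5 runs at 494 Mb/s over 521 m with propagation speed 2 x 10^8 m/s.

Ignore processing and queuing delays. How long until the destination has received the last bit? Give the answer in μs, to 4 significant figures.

197.5 μs

L = 434 × 8 = 3472 bits.
Transmission delays (L/R per hop): 4.96, 4.66667, 157.818, 9.13684, 7.02834 μs; sum = 183.61 μs.
Propagation delays (d/s per hop): 0.55665, 6.08696, 0.0244, 4.63, 2.605 μs; sum = 13.903 μs.
End-to-end = 197.5 μs.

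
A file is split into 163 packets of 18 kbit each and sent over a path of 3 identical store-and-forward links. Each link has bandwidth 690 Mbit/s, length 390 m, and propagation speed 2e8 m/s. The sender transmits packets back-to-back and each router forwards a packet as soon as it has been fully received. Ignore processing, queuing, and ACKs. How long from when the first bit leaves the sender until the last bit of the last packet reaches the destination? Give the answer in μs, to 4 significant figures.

4310 μs

Per-hop transmission t_tx = L/R = 18000/690000000 = 26.087 μs.
Per-hop propagation t_prop = 390/200000000 = 1.95 μs.
Pipeline fill: first packet needs 3·t_tx to clear all hops; remaining 162 packets each add one t_tx.
Total = (3+163-1)·t_tx + 3·t_prop = 165·26.087 + 3·1.95 = 4310 μs.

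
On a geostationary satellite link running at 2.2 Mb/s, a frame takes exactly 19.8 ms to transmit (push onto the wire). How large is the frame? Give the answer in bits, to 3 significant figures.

L = R × t_tx = 2200000 b/s × 0.0198 s = 43560 bits.

43600 bits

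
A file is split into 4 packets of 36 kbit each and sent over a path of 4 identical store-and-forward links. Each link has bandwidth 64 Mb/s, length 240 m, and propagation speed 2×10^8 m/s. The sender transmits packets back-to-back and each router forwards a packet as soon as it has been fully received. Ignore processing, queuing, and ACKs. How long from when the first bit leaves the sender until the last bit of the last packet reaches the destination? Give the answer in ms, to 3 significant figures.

Per-hop transmission t_tx = L/R = 36000/64000000 = 0.5625 ms.
Per-hop propagation t_prop = 240/200000000 = 0.0012 ms.
Pipeline fill: first packet needs 4·t_tx to clear all hops; remaining 3 packets each add one t_tx.
Total = (4+4-1)·t_tx + 4·t_prop = 7·0.5625 + 4·0.0012 = 3.94 ms.

3.94 ms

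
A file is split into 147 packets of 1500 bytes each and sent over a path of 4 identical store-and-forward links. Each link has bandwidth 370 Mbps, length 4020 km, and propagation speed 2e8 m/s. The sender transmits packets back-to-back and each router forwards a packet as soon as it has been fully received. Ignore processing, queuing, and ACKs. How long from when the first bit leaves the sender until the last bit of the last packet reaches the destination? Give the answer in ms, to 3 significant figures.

Per-hop transmission t_tx = L/R = 12000/370000000 = 0.0324324 ms.
Per-hop propagation t_prop = 4020000/200000000 = 20.1 ms.
Pipeline fill: first packet needs 4·t_tx to clear all hops; remaining 146 packets each add one t_tx.
Total = (4+147-1)·t_tx + 4·t_prop = 150·0.0324324 + 4·20.1 = 85.3 ms.

85.3 ms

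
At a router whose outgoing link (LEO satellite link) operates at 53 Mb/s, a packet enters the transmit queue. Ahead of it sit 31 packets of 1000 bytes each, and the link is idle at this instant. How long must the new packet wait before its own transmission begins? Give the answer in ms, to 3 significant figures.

4.68 ms

Each queued packet: L/R = 8000/53000000 = 0.150943 ms.
31 queued → 4.67925 ms.
Queuing delay = 4.68 ms.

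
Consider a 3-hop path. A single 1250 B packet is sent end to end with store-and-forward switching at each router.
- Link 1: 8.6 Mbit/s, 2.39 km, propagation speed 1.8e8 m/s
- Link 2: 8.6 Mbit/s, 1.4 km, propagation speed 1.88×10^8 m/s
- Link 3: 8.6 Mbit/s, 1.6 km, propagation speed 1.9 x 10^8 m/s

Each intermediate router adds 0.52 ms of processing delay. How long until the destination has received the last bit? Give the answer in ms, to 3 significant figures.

4.56 ms

L = 1250 × 8 = 10000 bits.
Transmission delay per hop = L/R = 10000/8600000 = 1.16279 ms; 3 hops → 3.48837 ms.
Propagation delays (d/s per hop): 0.0132778, 0.00744681, 0.00842105 ms; sum = 0.0291456 ms.
Processing at 2 router(s): 2 × 0.52 ms = 1.04 ms.
End-to-end = 4.56 ms.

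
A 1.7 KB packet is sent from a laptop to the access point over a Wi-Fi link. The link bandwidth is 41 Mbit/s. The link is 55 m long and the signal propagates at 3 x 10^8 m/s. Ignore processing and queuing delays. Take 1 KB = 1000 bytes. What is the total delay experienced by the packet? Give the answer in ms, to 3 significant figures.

0.332 ms

L = 13600 bits.
Transmission delay = L/R = 13600 / 41000000 = 0.331707 ms.
Propagation delay = d/s = 55 m / 300000000 m/s = 0.000183333 ms.
Total = 0.332 ms.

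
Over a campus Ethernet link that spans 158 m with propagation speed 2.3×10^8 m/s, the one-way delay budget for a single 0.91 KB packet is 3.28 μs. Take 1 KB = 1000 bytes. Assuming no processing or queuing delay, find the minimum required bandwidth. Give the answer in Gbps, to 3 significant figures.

2.81 Gbps

L = 7280 bits.
Propagation delay = 158 / 2.3e+08 = 0.686957 μs.
Transmission budget = 3.28 − 0.686957 = 2.59304 μs.
R ≥ L / t_tx = 7280 bits / 2.59304e-06 s = 2.81 Gbps.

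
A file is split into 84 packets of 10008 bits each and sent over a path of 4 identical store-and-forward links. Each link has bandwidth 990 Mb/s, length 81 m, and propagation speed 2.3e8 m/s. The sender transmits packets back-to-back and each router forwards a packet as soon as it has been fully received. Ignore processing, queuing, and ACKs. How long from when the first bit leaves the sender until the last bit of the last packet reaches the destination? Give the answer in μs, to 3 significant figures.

Per-hop transmission t_tx = L/R = 10008/990000000 = 10.1091 μs.
Per-hop propagation t_prop = 81/2.3e+08 = 0.352174 μs.
Pipeline fill: first packet needs 4·t_tx to clear all hops; remaining 83 packets each add one t_tx.
Total = (4+84-1)·t_tx + 4·t_prop = 87·10.1091 + 4·0.352174 = 881 μs.

881 μs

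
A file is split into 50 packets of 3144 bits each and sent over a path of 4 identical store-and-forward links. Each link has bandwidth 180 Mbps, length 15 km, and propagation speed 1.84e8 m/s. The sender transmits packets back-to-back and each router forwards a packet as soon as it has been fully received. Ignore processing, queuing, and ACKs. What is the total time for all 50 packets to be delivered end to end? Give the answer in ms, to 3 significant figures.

Per-hop transmission t_tx = L/R = 3144/180000000 = 0.0174667 ms.
Per-hop propagation t_prop = 15000/184000000 = 0.0815217 ms.
Pipeline fill: first packet needs 4·t_tx to clear all hops; remaining 49 packets each add one t_tx.
Total = (4+50-1)·t_tx + 4·t_prop = 53·0.0174667 + 4·0.0815217 = 1.25 ms.

1.25 ms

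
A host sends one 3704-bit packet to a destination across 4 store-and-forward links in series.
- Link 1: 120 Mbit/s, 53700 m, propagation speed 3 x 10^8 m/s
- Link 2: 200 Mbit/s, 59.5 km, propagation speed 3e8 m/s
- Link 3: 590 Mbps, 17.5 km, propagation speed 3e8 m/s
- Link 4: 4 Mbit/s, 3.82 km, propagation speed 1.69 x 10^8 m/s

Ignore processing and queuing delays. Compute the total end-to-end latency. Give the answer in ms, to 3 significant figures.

1.44 ms

Transmission delays (L/R per hop): 0.0308667, 0.01852, 0.00627797, 0.926 ms; sum = 0.981665 ms.
Propagation delays (d/s per hop): 0.179, 0.198333, 0.0583333, 0.0226036 ms; sum = 0.45827 ms.
End-to-end = 1.44 ms.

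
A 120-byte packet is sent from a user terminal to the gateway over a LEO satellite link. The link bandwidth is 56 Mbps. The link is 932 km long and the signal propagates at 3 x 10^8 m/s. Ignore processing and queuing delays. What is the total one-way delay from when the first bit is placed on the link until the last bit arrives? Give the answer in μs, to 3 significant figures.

3120 μs

L = 120 × 8 = 960 bits.
Transmission delay = L/R = 960 / 56000000 = 17.1429 μs.
Propagation delay = d/s = 932000 m / 300000000 m/s = 3106.67 μs.
Total = 3120 μs.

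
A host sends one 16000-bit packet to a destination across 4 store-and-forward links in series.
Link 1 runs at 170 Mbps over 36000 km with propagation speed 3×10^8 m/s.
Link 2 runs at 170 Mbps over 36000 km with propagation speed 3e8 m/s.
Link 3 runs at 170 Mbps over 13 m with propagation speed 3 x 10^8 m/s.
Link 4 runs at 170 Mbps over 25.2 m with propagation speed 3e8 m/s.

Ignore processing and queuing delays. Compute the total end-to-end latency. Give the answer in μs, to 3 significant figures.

Transmission delay per hop = L/R = 16000/170000000 = 94.1176 μs; 4 hops → 376.471 μs.
Propagation delays (d/s per hop): 120000, 120000, 0.0433333, 0.084 μs; sum = 240000 μs.
End-to-end = 240000 μs.

240000 μs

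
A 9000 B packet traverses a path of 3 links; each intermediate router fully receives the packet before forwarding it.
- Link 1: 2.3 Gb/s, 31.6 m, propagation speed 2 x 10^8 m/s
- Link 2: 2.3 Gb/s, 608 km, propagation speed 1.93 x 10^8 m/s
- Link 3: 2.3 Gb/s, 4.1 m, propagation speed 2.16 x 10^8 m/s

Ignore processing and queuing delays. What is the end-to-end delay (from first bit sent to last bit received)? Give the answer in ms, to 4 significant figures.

3.244 ms

L = 9000 × 8 = 72000 bits.
Transmission delay per hop = L/R = 72000/2300000000 = 0.0313043 ms; 3 hops → 0.093913 ms.
Propagation delays (d/s per hop): 0.000158, 3.15026, 1.89815e-05 ms; sum = 3.15044 ms.
End-to-end = 3.244 ms.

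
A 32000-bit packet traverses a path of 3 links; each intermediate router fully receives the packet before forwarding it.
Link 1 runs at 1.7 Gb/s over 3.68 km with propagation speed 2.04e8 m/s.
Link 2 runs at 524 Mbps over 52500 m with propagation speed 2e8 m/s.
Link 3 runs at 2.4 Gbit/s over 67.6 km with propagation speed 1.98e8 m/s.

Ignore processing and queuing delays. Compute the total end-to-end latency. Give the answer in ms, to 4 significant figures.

0.7152 ms

Transmission delays (L/R per hop): 0.0188235, 0.0610687, 0.0133333 ms; sum = 0.0932256 ms.
Propagation delays (d/s per hop): 0.0180392, 0.2625, 0.341414 ms; sum = 0.621953 ms.
End-to-end = 0.7152 ms.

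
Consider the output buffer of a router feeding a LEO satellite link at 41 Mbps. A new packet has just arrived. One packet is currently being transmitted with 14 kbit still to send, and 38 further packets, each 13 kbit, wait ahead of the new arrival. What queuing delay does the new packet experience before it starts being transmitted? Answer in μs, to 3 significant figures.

Each queued packet: L/R = 13000/41000000 = 317.073 μs.
38 queued → 12048.8 μs.
Plus remaining 14000 bits of current packet: 341.463 μs.
Queuing delay = 12400 μs.

12400 μs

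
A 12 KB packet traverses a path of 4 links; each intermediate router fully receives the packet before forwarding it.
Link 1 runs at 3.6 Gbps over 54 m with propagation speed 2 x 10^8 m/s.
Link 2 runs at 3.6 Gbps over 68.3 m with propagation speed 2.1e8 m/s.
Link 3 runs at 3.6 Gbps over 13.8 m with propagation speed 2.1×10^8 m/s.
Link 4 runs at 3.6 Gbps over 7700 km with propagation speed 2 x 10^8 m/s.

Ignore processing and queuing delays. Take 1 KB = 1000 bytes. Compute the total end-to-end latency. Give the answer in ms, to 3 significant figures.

L = 96000 bits.
Transmission delay per hop = L/R = 96000/3600000000 = 0.0266667 ms; 4 hops → 0.106667 ms.
Propagation delays (d/s per hop): 0.00027, 0.000325238, 6.57143e-05, 38.5 ms; sum = 38.5007 ms.
End-to-end = 38.6 ms.

38.6 ms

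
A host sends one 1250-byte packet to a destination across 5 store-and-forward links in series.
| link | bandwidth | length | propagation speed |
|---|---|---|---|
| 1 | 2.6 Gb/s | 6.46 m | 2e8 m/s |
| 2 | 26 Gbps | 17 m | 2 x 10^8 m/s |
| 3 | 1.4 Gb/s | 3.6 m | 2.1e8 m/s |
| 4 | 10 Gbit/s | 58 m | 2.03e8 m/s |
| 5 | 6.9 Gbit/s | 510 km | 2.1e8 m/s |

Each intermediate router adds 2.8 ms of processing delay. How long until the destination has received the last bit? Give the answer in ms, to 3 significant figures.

L = 1250 × 8 = 10000 bits.
Transmission delays (L/R per hop): 0.00384615, 0.000384615, 0.00714286, 0.001, 0.00144928 ms; sum = 0.0138229 ms.
Propagation delays (d/s per hop): 3.23e-05, 8.5e-05, 1.71429e-05, 0.000285714, 2.42857 ms; sum = 2.42899 ms.
Processing at 4 router(s): 4 × 2.8 ms = 11.2 ms.
End-to-end = 13.6 ms.

13.6 ms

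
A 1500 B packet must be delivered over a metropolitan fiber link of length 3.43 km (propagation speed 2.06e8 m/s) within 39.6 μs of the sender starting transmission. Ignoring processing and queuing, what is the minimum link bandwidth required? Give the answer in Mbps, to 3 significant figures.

523 Mbps

L = 12000 bits.
Propagation delay = 3430 / 206000000 = 16.6505 μs.
Transmission budget = 39.6 − 16.6505 = 22.9495 μs.
R ≥ L / t_tx = 12000 bits / 2.29495e-05 s = 523 Mbps.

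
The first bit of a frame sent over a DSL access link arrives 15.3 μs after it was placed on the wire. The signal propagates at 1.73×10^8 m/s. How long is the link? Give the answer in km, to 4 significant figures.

d = s × t_prop = 173000000 × 1.53e-05 = 2.647 km.

2.647 km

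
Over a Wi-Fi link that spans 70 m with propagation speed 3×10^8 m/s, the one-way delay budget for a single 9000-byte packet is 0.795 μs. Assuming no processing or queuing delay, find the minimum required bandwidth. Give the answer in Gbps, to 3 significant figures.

L = 72000 bits.
Propagation delay = 70 / 300000000 = 0.233333 μs.
Transmission budget = 0.795 − 0.233333 = 0.561667 μs.
R ≥ L / t_tx = 72000 bits / 5.61667e-07 s = 128 Gbps.

128 Gbps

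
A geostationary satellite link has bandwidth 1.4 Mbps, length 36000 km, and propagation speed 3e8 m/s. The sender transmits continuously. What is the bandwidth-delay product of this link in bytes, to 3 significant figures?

Propagation delay = 36000000 / 300000000 = 0.12 s.
BDP = R × t_prop = 1400000 × 0.12 = 168000 bits.
In bytes: 168000/8 = 21000 bytes.

21000 bytes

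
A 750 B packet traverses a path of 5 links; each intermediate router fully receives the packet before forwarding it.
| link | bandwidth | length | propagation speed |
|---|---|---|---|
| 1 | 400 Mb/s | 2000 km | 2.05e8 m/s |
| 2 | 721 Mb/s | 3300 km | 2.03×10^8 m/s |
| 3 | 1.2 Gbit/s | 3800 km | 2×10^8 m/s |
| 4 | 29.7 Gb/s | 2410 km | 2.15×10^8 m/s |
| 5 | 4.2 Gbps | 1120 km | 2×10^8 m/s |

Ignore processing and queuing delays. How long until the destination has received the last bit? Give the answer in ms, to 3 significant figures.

61.9 ms

L = 750 × 8 = 6000 bits.
Transmission delays (L/R per hop): 0.015, 0.00832178, 0.005, 0.00020202, 0.00142857 ms; sum = 0.0299524 ms.
Propagation delays (d/s per hop): 9.7561, 16.2562, 19, 11.2093, 5.6 ms; sum = 61.8216 ms.
End-to-end = 61.9 ms.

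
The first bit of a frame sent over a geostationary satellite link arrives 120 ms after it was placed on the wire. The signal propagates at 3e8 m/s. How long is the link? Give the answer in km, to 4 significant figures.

36000 km

d = s × t_prop = 300000000 × 0.12 = 36000 km.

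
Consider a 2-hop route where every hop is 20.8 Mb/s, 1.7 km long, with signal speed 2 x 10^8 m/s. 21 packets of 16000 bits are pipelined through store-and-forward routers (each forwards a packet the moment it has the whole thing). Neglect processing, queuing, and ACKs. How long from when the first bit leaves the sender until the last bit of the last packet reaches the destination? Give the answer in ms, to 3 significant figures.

16.9 ms

Per-hop transmission t_tx = L/R = 16000/20800000 = 0.769231 ms.
Per-hop propagation t_prop = 1700/200000000 = 0.0085 ms.
Pipeline fill: first packet needs 2·t_tx to clear all hops; remaining 20 packets each add one t_tx.
Total = (2+21-1)·t_tx + 2·t_prop = 22·0.769231 + 2·0.0085 = 16.9 ms.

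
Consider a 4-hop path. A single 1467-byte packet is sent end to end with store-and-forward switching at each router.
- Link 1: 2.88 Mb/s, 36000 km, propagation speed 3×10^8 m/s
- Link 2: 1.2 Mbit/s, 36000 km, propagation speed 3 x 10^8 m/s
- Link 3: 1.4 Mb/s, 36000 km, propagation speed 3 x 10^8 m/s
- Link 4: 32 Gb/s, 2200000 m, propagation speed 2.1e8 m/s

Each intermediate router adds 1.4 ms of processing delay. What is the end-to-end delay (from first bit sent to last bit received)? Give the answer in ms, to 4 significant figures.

L = 1467 × 8 = 11736 bits.
Transmission delays (L/R per hop): 4.075, 9.78, 8.38286, 0.00036675 ms; sum = 22.2382 ms.
Propagation delays (d/s per hop): 120, 120, 120, 10.4762 ms; sum = 370.476 ms.
Processing at 3 router(s): 3 × 1.4 ms = 4.2 ms.
End-to-end = 396.9 ms.

396.9 ms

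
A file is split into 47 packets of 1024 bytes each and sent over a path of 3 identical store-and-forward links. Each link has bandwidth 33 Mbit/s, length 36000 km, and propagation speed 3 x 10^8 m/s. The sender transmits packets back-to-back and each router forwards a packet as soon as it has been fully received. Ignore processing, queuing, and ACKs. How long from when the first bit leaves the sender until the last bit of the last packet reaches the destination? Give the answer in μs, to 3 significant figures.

Per-hop transmission t_tx = L/R = 8192/33000000 = 248.242 μs.
Per-hop propagation t_prop = 36000000/300000000 = 120000 μs.
Pipeline fill: first packet needs 3·t_tx to clear all hops; remaining 46 packets each add one t_tx.
Total = (3+47-1)·t_tx + 3·t_prop = 49·248.242 + 3·120000 = 372000 μs.

372000 μs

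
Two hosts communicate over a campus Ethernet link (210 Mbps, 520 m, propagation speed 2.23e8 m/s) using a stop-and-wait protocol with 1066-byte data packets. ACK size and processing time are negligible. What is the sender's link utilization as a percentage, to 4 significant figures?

t_tx = L/R = 8528/210000000 = 4.06095e-05 s.
t_prop = 520/223000000 = 2.33184e-06 s; RTT = 4.66368e-06 s.
Cycle = t_tx + RTT = 4.52732e-05 s.
Utilization = t_tx / cycle = 4.06095e-05/4.52732e-05 = 89.70 %.

89.70 %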